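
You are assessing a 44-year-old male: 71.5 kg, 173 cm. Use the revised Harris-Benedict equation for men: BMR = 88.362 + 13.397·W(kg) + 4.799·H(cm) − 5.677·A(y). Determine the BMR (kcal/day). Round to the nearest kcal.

1627 kcal/day

Harris-Benedict: BMR = 88.362 + 13.397(71.5) + 4.799(173) − 5.677(44) = 1626.6865 kcal/day.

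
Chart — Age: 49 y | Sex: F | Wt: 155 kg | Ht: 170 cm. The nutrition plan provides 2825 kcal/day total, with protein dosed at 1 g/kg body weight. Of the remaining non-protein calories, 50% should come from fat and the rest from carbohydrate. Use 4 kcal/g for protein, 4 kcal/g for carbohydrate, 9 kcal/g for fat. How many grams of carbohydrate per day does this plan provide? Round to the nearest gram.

276 g/day

Protein = 1 × 155 = 155 g → 155 × 4 = 620 kcal.
Non-protein calories = 2825 − 620 = 2205 kcal.
Fat: 50% × 2205 = 1102.5 kcal; carbohydrate: 1102.5 kcal.
Carbohydrate: 1102.5 kcal ÷ 4 kcal/g = 275.625 g.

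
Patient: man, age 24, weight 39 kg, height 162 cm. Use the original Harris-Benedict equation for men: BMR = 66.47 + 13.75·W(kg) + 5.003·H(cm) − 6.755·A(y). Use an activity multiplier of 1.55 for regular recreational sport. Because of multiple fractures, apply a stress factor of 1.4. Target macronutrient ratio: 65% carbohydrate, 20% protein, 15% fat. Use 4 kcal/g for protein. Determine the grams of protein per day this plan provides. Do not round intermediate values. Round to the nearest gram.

136 g/day

Harris-Benedict: BMR = 66.47 + 13.75(39) + 5.003(162) − 6.755(24) = 1251.086 kcal/day.
TEE = 1251.086 × 1.55 = 1939.1833 kcal/day.
With stress factor 1.4: 1939.1833 × 1.4 = 2714.8566 kcal/day.
Protein energy = 20% × 2714.8566 = 542.9713 kcal.
Protein = 542.9713 ÷ 4 kcal/g = 135.7428 g.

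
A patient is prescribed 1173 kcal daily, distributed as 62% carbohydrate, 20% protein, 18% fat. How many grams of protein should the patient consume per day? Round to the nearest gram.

Protein energy = 20% × 1173 = 234.6 kcal.
At 4 kcal/g: 234.6 ÷ 4 = 58.65 g.

59 g/day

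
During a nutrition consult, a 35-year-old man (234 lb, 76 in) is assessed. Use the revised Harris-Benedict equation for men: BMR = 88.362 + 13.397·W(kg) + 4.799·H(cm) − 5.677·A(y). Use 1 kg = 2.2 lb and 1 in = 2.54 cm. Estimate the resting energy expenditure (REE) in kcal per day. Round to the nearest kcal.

2241 kcal per day

Convert to metric: weight = 234 ÷ 2.2 = 106.3636 kg; height = 76 × 2.54 = 193.04 cm.
Harris-Benedict: BMR = 88.362 + 13.397(106.3636) + 4.799(193.04) − 5.677(35) = 2241.0196 kcal/day.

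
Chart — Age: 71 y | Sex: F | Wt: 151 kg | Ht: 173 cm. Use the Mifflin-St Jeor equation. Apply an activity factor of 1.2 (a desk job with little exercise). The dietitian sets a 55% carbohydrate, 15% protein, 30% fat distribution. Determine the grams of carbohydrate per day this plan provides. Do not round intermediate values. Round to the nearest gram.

342 g/day

Mifflin-St Jeor (female): BMR = 10(151) + 6.25(173) − 5(71) − 161 = 1510 + 1081.25 − 355 − 161 = 2075.25 kcal/day.
TEE = 2075.25 × 1.2 = 2490.3 kcal/day.
Carbohydrate energy = 55% × 2490.3 = 1369.665 kcal.
Carbohydrate = 1369.665 ÷ 4 kcal/g = 342.4163 g.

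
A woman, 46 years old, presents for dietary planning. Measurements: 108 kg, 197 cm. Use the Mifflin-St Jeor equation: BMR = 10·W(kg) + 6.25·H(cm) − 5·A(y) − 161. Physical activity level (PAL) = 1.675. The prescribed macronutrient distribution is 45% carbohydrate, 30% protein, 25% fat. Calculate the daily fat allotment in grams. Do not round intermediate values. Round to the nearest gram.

Mifflin-St Jeor (female): BMR = 10(108) + 6.25(197) − 5(46) − 161 = 1080 + 1231.25 − 230 − 161 = 1920.25 kcal/day.
TEE = 1920.25 × 1.675 = 3216.4188 kcal/day.
Fat energy = 25% × 3216.4188 = 804.1047 kcal.
Fat = 804.1047 ÷ 9 kcal/g = 89.345 g.

89 g/day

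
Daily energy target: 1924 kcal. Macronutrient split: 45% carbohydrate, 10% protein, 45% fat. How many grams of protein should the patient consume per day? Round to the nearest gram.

48 g/day

Protein energy = 10% × 1924 = 192.4 kcal.
At 4 kcal/g: 192.4 ÷ 4 = 48.1 g.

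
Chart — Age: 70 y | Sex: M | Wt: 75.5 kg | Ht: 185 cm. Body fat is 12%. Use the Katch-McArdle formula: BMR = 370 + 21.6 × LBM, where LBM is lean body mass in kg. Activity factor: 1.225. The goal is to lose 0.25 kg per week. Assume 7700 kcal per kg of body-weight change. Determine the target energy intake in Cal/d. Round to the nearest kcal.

1936 Cal/d

LBM = 75.5 × (1 − 0.12) = 66.44 kg. Katch-McArdle: BMR = 370 + 21.6 × 66.44 = 1805.104 kcal/day.
TEE = 1805.104 × 1.225 = 2211.2524 kcal/day.
Required daily deficit = 0.25 × 7700 ÷ 7 = 275 kcal/day.
Target intake = 2211.2524 − 275 = 1936.2524 kcal/day.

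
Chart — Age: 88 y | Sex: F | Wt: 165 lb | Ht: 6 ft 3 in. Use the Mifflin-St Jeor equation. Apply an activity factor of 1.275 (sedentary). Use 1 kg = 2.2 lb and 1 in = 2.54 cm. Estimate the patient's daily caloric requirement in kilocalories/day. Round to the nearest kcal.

Convert to metric: weight = 165 ÷ 2.2 = 75 kg; height = (6×12 + 3) × 2.54 = 75 × 2.54 = 190.5 cm.
Mifflin-St Jeor (female): BMR = 10(75) + 6.25(190.5) − 5(88) − 161 = 750 + 1190.625 − 440 − 161 = 1339.625 kcal/day.
TEE = BMR × activity factor = 1339.625 × 1.275 = 1708.0219 kcal/day.

1708 kilocalories/day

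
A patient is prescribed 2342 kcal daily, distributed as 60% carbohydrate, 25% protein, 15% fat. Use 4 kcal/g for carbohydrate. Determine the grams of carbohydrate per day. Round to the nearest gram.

Carbohydrate energy = 60% × 2342 = 1405.2 kcal.
At 4 kcal/g: 1405.2 ÷ 4 = 351.3 g.

351 g/day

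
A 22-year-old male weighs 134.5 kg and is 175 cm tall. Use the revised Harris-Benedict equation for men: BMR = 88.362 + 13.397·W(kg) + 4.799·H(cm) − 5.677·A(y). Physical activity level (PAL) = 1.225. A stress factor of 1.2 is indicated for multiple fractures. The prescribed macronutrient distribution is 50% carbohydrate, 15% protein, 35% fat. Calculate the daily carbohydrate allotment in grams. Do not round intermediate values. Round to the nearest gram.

Harris-Benedict: BMR = 88.362 + 13.397(134.5) + 4.799(175) − 5.677(22) = 2605.1895 kcal/day.
TEE = 2605.1895 × 1.225 = 3191.3571 kcal/day.
With stress factor 1.2: 3191.3571 × 1.2 = 3829.6286 kcal/day.
Carbohydrate energy = 50% × 3829.6286 = 1914.8143 kcal.
Carbohydrate = 1914.8143 ÷ 4 kcal/g = 478.7036 g.

479 g/day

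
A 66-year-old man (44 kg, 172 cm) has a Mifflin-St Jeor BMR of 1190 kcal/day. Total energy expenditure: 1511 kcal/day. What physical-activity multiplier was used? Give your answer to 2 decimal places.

1.27

Activity factor = TEE ÷ BMR = 1511 ÷ 1190 = 1.27.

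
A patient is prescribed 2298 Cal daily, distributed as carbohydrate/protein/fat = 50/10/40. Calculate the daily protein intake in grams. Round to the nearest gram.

57 g/day

Protein energy = 10% × 2298 = 229.8 kcal.
At 4 kcal/g: 229.8 ÷ 4 = 57.45 g.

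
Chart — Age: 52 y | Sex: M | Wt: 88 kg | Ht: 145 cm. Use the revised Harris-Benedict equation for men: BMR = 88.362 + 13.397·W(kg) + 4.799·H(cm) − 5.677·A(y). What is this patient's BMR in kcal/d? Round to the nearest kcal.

1668 kcal/d

Harris-Benedict: BMR = 88.362 + 13.397(88) + 4.799(145) − 5.677(52) = 1667.949 kcal/day.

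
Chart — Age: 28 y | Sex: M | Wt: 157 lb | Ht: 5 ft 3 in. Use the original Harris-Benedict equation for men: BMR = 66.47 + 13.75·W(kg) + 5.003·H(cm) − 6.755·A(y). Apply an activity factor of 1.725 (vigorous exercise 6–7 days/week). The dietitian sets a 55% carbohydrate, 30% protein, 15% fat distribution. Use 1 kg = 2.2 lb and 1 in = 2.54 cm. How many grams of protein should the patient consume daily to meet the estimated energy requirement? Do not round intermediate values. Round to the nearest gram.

215 g/day

Convert to metric: weight = 157 ÷ 2.2 = 71.3636 kg; height = (5×12 + 3) × 2.54 = 63 × 2.54 = 160.02 cm.
Harris-Benedict: BMR = 66.47 + 13.75(71.3636) + 5.003(160.02) − 6.755(28) = 1659.1601 kcal/day.
TEE = 1659.1601 × 1.725 = 2862.0511 kcal/day.
Protein energy = 30% × 2862.0511 = 858.6153 kcal.
Protein = 858.6153 ÷ 4 kcal/g = 214.6538 g.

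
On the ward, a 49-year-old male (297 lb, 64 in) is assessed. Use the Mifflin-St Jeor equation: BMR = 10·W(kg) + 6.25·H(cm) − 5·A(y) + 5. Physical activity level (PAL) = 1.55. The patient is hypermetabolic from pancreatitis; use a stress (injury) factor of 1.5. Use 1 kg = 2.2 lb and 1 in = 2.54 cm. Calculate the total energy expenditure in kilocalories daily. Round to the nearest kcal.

Convert to metric: weight = 297 ÷ 2.2 = 135 kg; height = 64 × 2.54 = 162.56 cm.
Mifflin-St Jeor (male): BMR = 10(135) + 6.25(162.56) − 5(49) + 5 = 1350 + 1016 − 245 + 5 = 2126 kcal/day.
TEE = BMR × activity factor = 2126 × 1.55 = 3295.3 kcal/day.
Apply stress factor: 3295.3 × 1.5 = 4942.95 kcal/day.

4943 kilocalories daily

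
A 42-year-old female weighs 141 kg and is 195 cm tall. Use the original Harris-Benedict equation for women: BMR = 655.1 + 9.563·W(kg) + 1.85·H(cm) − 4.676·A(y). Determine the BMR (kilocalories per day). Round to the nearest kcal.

Harris-Benedict: BMR = 655.1 + 9.563(141) + 1.85(195) − 4.676(42) = 2167.841 kcal/day.

2168 kilocalories per day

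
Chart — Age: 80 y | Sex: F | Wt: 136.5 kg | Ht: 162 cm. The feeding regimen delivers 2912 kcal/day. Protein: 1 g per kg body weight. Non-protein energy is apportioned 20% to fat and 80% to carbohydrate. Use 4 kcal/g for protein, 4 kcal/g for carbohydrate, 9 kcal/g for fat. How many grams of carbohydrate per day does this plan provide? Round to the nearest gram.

Protein = 1 × 136.5 = 136.5 g → 136.5 × 4 = 546 kcal.
Non-protein calories = 2912 − 546 = 2366 kcal.
Fat: 20% × 2366 = 473.2 kcal; carbohydrate: 1892.8 kcal.
Carbohydrate: 1892.8 kcal ÷ 4 kcal/g = 473.2 g.

473 g/day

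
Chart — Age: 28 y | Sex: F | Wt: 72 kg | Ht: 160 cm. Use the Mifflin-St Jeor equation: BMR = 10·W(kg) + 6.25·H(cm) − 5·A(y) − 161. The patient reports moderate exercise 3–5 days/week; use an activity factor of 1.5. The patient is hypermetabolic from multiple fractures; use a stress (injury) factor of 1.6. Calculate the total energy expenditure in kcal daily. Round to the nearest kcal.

Mifflin-St Jeor (female): BMR = 10(72) + 6.25(160) − 5(28) − 161 = 720 + 1000 − 140 − 161 = 1419 kcal/day.
TEE = BMR × activity factor = 1419 × 1.5 = 2128.5 kcal/day.
Apply stress factor: 2128.5 × 1.6 = 3405.6 kcal/day.

3406 kcal daily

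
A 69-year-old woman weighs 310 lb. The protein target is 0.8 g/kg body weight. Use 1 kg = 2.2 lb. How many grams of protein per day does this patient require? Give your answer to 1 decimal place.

112.7 g/day

Weight in kg = 310 ÷ 2.2 = 140.9091 kg.
Protein = 0.8 g/kg × 140.9091 kg = 112.7273 g/day.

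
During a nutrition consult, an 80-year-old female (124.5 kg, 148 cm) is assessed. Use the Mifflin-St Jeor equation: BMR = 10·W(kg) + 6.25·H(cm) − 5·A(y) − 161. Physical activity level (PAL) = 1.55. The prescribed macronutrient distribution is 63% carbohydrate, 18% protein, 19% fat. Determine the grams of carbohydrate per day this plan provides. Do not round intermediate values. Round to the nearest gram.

Mifflin-St Jeor (female): BMR = 10(124.5) + 6.25(148) − 5(80) − 161 = 1245 + 925 − 400 − 161 = 1609 kcal/day.
TEE = 1609 × 1.55 = 2493.95 kcal/day.
Carbohydrate energy = 63% × 2493.95 = 1571.1885 kcal.
Carbohydrate = 1571.1885 ÷ 4 kcal/g = 392.7971 g.

393 g/day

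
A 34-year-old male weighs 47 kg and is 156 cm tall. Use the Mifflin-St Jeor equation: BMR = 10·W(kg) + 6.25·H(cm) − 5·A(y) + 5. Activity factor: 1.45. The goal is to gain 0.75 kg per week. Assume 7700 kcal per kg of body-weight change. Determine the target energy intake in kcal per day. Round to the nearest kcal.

2681 kcal per day

Mifflin-St Jeor (male): BMR = 10(47) + 6.25(156) − 5(34) + 5 = 470 + 975 − 170 + 5 = 1280 kcal/day.
TEE = 1280 × 1.45 = 1856 kcal/day.
Required daily surplus = 0.75 × 7700 ÷ 7 = 825 kcal/day.
Target intake = 1856 + 825 = 2681 kcal/day.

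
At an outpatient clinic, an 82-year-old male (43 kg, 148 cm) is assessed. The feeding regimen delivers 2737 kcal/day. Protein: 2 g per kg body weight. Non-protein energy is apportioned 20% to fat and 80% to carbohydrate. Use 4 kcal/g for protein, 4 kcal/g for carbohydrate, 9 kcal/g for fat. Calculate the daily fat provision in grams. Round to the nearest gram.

Protein = 2 × 43 = 86 g → 86 × 4 = 344 kcal.
Non-protein calories = 2737 − 344 = 2393 kcal.
Fat: 20% × 2393 = 478.6 kcal; carbohydrate: 1914.4 kcal.
Fat: 478.6 kcal ÷ 9 kcal/g = 53.1778 g.

53 g/day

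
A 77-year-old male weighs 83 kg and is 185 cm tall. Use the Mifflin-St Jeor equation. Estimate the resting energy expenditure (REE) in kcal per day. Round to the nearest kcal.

Mifflin-St Jeor (male): BMR = 10(83) + 6.25(185) − 5(77) + 5 = 830 + 1156.25 − 385 + 5 = 1606.25 kcal/day.

1606 kcal per day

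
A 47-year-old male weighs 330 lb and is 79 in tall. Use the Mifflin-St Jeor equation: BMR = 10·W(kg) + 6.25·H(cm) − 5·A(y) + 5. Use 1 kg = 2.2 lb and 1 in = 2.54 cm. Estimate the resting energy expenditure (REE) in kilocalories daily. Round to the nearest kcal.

Convert to metric: weight = 330 ÷ 2.2 = 150 kg; height = 79 × 2.54 = 200.66 cm.
Mifflin-St Jeor (male): BMR = 10(150) + 6.25(200.66) − 5(47) + 5 = 1500 + 1254.125 − 235 + 5 = 2524.125 kcal/day.

2524 kilocalories daily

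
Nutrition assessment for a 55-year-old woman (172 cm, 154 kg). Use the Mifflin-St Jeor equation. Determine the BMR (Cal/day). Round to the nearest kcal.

Mifflin-St Jeor (female): BMR = 10(154) + 6.25(172) − 5(55) − 161 = 1540 + 1075 − 275 − 161 = 2179 kcal/day.

2179 Cal/day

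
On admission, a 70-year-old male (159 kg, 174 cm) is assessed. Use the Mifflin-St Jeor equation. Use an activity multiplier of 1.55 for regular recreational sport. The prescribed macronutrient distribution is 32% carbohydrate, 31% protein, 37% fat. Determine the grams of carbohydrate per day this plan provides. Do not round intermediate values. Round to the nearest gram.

289 g/day

Mifflin-St Jeor (male): BMR = 10(159) + 6.25(174) − 5(70) + 5 = 1590 + 1087.5 − 350 + 5 = 2332.5 kcal/day.
TEE = 2332.5 × 1.55 = 3615.375 kcal/day.
Carbohydrate energy = 32% × 3615.375 = 1156.92 kcal.
Carbohydrate = 1156.92 ÷ 4 kcal/g = 289.23 g.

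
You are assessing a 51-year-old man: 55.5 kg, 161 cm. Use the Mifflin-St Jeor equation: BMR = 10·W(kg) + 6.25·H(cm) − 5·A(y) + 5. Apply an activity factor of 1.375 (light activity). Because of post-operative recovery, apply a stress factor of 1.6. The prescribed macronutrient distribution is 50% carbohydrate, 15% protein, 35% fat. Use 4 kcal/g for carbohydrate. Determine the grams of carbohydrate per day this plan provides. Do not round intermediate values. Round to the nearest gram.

Mifflin-St Jeor (male): BMR = 10(55.5) + 6.25(161) − 5(51) + 5 = 555 + 1006.25 − 255 + 5 = 1311.25 kcal/day.
TEE = 1311.25 × 1.375 = 1802.9688 kcal/day.
With stress factor 1.6: 1802.9688 × 1.6 = 2884.75 kcal/day.
Carbohydrate energy = 50% × 2884.75 = 1442.375 kcal.
Carbohydrate = 1442.375 ÷ 4 kcal/g = 360.5938 g.

361 g/day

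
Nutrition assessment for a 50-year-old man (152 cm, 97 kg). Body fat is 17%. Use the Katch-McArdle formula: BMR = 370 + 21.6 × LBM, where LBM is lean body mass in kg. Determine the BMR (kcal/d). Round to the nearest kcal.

2109 kcal/d

LBM = 97 × (1 − 0.17) = 80.51 kg. Katch-McArdle: BMR = 370 + 21.6 × 80.51 = 2109.016 kcal/day.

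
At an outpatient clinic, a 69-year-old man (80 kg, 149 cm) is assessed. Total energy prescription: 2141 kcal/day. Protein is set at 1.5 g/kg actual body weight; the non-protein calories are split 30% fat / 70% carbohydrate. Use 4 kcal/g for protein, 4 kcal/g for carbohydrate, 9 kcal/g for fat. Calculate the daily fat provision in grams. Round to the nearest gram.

55 g/day

Protein = 1.5 × 80 = 120 g → 120 × 4 = 480 kcal.
Non-protein calories = 2141 − 480 = 1661 kcal.
Fat: 30% × 1661 = 498.3 kcal; carbohydrate: 1162.7 kcal.
Fat: 498.3 kcal ÷ 9 kcal/g = 55.3667 g.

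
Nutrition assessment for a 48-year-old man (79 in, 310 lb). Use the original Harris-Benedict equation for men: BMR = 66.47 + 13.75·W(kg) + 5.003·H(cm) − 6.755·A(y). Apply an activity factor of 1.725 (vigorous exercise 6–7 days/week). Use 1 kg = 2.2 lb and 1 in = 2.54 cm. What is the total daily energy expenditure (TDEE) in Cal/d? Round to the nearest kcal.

Convert to metric: weight = 310 ÷ 2.2 = 140.9091 kg; height = 79 × 2.54 = 200.66 cm.
Harris-Benedict: BMR = 66.47 + 13.75(140.9091) + 5.003(200.66) − 6.755(48) = 2683.632 kcal/day.
TEE = BMR × activity factor = 2683.632 × 1.725 = 4629.2652 kcal/day.

4629 Cal/d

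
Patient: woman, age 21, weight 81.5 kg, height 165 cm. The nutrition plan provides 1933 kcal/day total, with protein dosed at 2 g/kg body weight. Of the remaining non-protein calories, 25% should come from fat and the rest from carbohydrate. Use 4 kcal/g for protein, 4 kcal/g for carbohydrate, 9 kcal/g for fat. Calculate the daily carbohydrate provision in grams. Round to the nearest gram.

Protein = 2 × 81.5 = 163 g → 163 × 4 = 652 kcal.
Non-protein calories = 1933 − 652 = 1281 kcal.
Fat: 25% × 1281 = 320.25 kcal; carbohydrate: 960.75 kcal.
Carbohydrate: 960.75 kcal ÷ 4 kcal/g = 240.1875 g.

240 g/day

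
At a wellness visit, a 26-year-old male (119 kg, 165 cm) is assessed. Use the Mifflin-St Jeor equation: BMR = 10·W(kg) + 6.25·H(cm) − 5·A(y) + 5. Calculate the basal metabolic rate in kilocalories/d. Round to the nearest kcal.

2096 kilocalories/d

Mifflin-St Jeor (male): BMR = 10(119) + 6.25(165) − 5(26) + 5 = 1190 + 1031.25 − 130 + 5 = 2096.25 kcal/day.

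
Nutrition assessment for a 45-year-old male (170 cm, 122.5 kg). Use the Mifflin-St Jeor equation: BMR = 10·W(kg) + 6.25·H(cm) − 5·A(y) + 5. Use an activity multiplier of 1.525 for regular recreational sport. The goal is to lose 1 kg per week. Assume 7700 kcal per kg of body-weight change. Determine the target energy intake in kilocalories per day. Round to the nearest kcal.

2053 kilocalories per day

Mifflin-St Jeor (male): BMR = 10(122.5) + 6.25(170) − 5(45) + 5 = 1225 + 1062.5 − 225 + 5 = 2067.5 kcal/day.
TEE = 2067.5 × 1.525 = 3152.9375 kcal/day.
Required daily deficit = 1 × 7700 ÷ 7 = 1100 kcal/day.
Target intake = 3152.9375 − 1100 = 2052.9375 kcal/day.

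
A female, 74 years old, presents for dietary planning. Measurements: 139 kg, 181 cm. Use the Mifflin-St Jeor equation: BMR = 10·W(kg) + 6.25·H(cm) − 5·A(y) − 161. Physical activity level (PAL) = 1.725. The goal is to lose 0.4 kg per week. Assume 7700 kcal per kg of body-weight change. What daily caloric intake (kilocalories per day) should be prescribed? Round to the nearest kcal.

2993 kilocalories per day

Mifflin-St Jeor (female): BMR = 10(139) + 6.25(181) − 5(74) − 161 = 1390 + 1131.25 − 370 − 161 = 1990.25 kcal/day.
TEE = 1990.25 × 1.725 = 3433.1813 kcal/day.
Required daily deficit = 0.4 × 7700 ÷ 7 = 440 kcal/day.
Target intake = 3433.1813 − 440 = 2993.1813 kcal/day.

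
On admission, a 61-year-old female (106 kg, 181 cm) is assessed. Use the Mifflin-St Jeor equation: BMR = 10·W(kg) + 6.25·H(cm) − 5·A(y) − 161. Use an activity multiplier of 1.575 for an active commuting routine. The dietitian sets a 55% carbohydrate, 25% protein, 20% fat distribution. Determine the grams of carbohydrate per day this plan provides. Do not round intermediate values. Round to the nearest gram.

374 g/day

Mifflin-St Jeor (female): BMR = 10(106) + 6.25(181) − 5(61) − 161 = 1060 + 1131.25 − 305 − 161 = 1725.25 kcal/day.
TEE = 1725.25 × 1.575 = 2717.2688 kcal/day.
Carbohydrate energy = 55% × 2717.2688 = 1494.4978 kcal.
Carbohydrate = 1494.4978 ÷ 4 kcal/g = 373.6245 g.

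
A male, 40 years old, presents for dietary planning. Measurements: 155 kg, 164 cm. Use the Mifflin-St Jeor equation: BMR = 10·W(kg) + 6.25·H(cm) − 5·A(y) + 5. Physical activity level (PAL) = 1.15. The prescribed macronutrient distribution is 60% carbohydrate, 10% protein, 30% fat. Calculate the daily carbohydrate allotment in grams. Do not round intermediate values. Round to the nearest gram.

411 g/day

Mifflin-St Jeor (male): BMR = 10(155) + 6.25(164) − 5(40) + 5 = 1550 + 1025 − 200 + 5 = 2380 kcal/day.
TEE = 2380 × 1.15 = 2737 kcal/day.
Carbohydrate energy = 60% × 2737 = 1642.2 kcal.
Carbohydrate = 1642.2 ÷ 4 kcal/g = 410.55 g.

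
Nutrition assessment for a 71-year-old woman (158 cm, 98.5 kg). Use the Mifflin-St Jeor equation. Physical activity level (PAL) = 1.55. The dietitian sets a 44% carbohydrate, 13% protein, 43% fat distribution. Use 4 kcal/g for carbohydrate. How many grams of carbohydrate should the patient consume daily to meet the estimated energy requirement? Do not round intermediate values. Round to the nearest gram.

248 g/day

Mifflin-St Jeor (female): BMR = 10(98.5) + 6.25(158) − 5(71) − 161 = 985 + 987.5 − 355 − 161 = 1456.5 kcal/day.
TEE = 1456.5 × 1.55 = 2257.575 kcal/day.
Carbohydrate energy = 44% × 2257.575 = 993.333 kcal.
Carbohydrate = 993.333 ÷ 4 kcal/g = 248.3333 g.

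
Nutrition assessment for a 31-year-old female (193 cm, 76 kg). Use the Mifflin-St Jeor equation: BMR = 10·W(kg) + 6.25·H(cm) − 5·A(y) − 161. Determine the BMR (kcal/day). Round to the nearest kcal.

1650 kcal/day

Mifflin-St Jeor (female): BMR = 10(76) + 6.25(193) − 5(31) − 161 = 760 + 1206.25 − 155 − 161 = 1650.25 kcal/day.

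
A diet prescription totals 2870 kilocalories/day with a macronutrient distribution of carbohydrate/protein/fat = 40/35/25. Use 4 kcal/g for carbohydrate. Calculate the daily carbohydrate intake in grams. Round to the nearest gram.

287 g/day

Carbohydrate energy = 40% × 2870 = 1148 kcal.
At 4 kcal/g: 1148 ÷ 4 = 287 g.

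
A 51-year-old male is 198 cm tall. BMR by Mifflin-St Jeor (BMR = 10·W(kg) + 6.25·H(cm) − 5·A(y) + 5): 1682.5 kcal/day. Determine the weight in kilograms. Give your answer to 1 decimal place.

1682.5 = 10·W + 6.25(198) − 5(51) + 5
10·W = 1682.5 − 987.5 = 695, so W = 69.5 kg.

69.5 kg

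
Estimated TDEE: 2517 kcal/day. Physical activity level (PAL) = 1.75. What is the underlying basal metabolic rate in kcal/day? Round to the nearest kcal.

1438 kcal/day

BMR = TEE ÷ activity factor = 2517 ÷ 1.75 = 1438.2857 kcal/day.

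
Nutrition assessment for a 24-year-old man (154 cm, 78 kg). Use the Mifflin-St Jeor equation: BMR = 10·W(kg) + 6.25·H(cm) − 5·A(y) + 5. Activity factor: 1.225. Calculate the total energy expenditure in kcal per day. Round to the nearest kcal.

1994 kcal per day

Mifflin-St Jeor (male): BMR = 10(78) + 6.25(154) − 5(24) + 5 = 780 + 962.5 − 120 + 5 = 1627.5 kcal/day.
TEE = BMR × activity factor = 1627.5 × 1.225 = 1993.6875 kcal/day.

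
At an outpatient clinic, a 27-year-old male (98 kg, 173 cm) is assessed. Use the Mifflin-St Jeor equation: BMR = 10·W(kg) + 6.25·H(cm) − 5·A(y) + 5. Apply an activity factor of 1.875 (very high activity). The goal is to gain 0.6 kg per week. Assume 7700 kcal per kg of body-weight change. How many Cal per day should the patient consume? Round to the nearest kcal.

4281 Cal per day

Mifflin-St Jeor (male): BMR = 10(98) + 6.25(173) − 5(27) + 5 = 980 + 1081.25 − 135 + 5 = 1931.25 kcal/day.
TEE = 1931.25 × 1.875 = 3621.0938 kcal/day.
Required daily surplus = 0.6 × 7700 ÷ 7 = 660 kcal/day.
Target intake = 3621.0938 + 660 = 4281.0938 kcal/day.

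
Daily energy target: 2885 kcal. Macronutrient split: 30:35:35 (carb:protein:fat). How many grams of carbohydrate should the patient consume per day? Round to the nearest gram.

Carbohydrate energy = 30% × 2885 = 865.5 kcal.
At 4 kcal/g: 865.5 ÷ 4 = 216.375 g.

216 g/day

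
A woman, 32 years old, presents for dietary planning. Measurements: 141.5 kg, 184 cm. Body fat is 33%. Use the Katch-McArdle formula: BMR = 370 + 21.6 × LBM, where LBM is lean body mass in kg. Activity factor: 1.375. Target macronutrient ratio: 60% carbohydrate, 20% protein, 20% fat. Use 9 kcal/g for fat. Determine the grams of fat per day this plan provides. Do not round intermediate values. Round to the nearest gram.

74 g/day

LBM = 141.5 × (1 − 0.33) = 94.805 kg. Katch-McArdle: BMR = 370 + 21.6 × 94.805 = 2417.788 kcal/day.
TEE = 2417.788 × 1.375 = 3324.4585 kcal/day.
Fat energy = 20% × 3324.4585 = 664.8917 kcal.
Fat = 664.8917 ÷ 9 kcal/g = 73.8769 g.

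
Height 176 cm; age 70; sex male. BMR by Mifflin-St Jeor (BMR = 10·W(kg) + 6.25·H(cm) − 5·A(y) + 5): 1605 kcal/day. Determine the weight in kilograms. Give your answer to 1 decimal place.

1605 = 10·W + 6.25(176) − 5(70) + 5
10·W = 1605 − 755 = 850, so W = 85 kg.

85.0 kg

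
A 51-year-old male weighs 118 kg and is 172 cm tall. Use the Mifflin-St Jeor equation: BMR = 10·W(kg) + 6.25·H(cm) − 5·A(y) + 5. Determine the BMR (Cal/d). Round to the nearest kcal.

Mifflin-St Jeor (male): BMR = 10(118) + 6.25(172) − 5(51) + 5 = 1180 + 1075 − 255 + 5 = 2005 kcal/day.

2005 Cal/d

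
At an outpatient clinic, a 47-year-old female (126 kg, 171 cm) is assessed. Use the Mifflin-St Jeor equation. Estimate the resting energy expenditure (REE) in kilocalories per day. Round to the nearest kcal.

Mifflin-St Jeor (female): BMR = 10(126) + 6.25(171) − 5(47) − 161 = 1260 + 1068.75 − 235 − 161 = 1932.75 kcal/day.

1933 kilocalories per day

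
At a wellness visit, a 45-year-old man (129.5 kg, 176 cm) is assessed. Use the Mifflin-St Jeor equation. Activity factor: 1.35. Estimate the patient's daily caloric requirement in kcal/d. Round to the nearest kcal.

Mifflin-St Jeor (male): BMR = 10(129.5) + 6.25(176) − 5(45) + 5 = 1295 + 1100 − 225 + 5 = 2175 kcal/day.
TEE = BMR × activity factor = 2175 × 1.35 = 2936.25 kcal/day.

2936 kcal/d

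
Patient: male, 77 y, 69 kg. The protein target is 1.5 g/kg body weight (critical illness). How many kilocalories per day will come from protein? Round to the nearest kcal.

414 kcal/day

Protein = 1.5 g/kg × 69 kg = 103.5 g/day.
Protein energy = 103.5 g × 4 kcal/g = 414 kcal/day.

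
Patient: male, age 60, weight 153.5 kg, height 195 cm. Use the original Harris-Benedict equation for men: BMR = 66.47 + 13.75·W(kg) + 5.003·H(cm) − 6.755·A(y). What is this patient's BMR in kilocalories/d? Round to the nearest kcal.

2747 kilocalories/d

Harris-Benedict: BMR = 66.47 + 13.75(153.5) + 5.003(195) − 6.755(60) = 2747.38 kcal/day.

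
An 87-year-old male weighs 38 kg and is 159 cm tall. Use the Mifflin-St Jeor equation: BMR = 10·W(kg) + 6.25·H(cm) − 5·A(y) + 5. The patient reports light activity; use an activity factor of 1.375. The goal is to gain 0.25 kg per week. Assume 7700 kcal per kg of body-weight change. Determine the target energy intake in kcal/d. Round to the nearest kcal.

Mifflin-St Jeor (male): BMR = 10(38) + 6.25(159) − 5(87) + 5 = 380 + 993.75 − 435 + 5 = 943.75 kcal/day.
TEE = 943.75 × 1.375 = 1297.6563 kcal/day.
Required daily surplus = 0.25 × 7700 ÷ 7 = 275 kcal/day.
Target intake = 1297.6563 + 275 = 1572.6563 kcal/day.

1573 kcal/d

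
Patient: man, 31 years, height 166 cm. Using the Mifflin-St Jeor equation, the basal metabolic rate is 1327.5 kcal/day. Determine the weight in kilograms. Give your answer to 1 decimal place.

44.0 kg

1327.5 = 10·W + 6.25(166) − 5(31) + 5
10·W = 1327.5 − 887.5 = 440, so W = 44 kg.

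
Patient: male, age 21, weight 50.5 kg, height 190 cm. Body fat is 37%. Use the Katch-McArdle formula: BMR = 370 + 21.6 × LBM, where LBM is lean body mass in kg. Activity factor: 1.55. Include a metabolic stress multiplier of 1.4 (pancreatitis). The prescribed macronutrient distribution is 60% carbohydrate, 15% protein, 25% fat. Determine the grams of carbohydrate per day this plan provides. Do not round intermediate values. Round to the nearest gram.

LBM = 50.5 × (1 − 0.37) = 31.815 kg. Katch-McArdle: BMR = 370 + 21.6 × 31.815 = 1057.204 kcal/day.
TEE = 1057.204 × 1.55 = 1638.6662 kcal/day.
With stress factor 1.4: 1638.6662 × 1.4 = 2294.1327 kcal/day.
Carbohydrate energy = 60% × 2294.1327 = 1376.4796 kcal.
Carbohydrate = 1376.4796 ÷ 4 kcal/g = 344.1199 g.

344 g/day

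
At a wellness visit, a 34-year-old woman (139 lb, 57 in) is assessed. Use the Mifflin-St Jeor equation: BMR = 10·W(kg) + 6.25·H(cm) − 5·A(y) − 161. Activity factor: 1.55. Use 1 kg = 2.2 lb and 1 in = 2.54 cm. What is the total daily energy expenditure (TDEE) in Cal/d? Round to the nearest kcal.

Convert to metric: weight = 139 ÷ 2.2 = 63.1818 kg; height = 57 × 2.54 = 144.78 cm.
Mifflin-St Jeor (female): BMR = 10(63.1818) + 6.25(144.78) − 5(34) − 161 = 631.8182 + 904.875 − 170 − 161 = 1205.6932 kcal/day.
TEE = BMR × activity factor = 1205.6932 × 1.55 = 1868.8244 kcal/day.

1869 Cal/d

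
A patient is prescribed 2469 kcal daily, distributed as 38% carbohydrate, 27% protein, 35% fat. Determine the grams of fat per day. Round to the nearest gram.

Fat energy = 35% × 2469 = 864.15 kcal.
At 9 kcal/g: 864.15 ÷ 9 = 96.0167 g.

96 g/day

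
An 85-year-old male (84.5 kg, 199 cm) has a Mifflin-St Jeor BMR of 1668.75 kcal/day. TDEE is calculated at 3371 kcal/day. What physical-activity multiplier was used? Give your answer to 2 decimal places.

Activity factor = TEE ÷ BMR = 3371 ÷ 1668.75 = 2.02.

2.02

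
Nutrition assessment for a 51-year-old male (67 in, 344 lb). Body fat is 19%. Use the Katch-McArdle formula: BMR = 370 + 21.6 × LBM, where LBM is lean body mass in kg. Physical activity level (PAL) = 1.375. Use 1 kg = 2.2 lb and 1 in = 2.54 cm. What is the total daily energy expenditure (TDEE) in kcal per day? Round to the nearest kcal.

4270 kcal per day

Convert to metric: weight = 344 ÷ 2.2 = 156.3636 kg; height = 67 × 2.54 = 170.18 cm.
LBM = 156.3636 × (1 − 0.19) = 126.6545 kg. Katch-McArdle: BMR = 370 + 21.6 × 126.6545 = 3105.7382 kcal/day.
TEE = BMR × activity factor = 3105.7382 × 1.375 = 4270.39 kcal/day.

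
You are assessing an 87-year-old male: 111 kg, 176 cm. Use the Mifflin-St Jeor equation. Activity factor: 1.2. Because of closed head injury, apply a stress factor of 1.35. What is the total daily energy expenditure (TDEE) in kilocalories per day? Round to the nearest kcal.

Mifflin-St Jeor (male): BMR = 10(111) + 6.25(176) − 5(87) + 5 = 1110 + 1100 − 435 + 5 = 1780 kcal/day.
TEE = BMR × activity factor = 1780 × 1.2 = 2136 kcal/day.
Apply stress factor: 2136 × 1.35 = 2883.6 kcal/day.

2884 kilocalories per day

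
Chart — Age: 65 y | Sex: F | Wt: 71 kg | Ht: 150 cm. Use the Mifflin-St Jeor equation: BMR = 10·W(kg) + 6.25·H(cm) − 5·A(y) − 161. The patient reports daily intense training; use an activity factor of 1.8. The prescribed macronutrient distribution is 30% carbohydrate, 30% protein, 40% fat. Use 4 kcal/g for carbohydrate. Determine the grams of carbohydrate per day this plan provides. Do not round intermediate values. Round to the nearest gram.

157 g/day

Mifflin-St Jeor (female): BMR = 10(71) + 6.25(150) − 5(65) − 161 = 710 + 937.5 − 325 − 161 = 1161.5 kcal/day.
TEE = 1161.5 × 1.8 = 2090.7 kcal/day.
Carbohydrate energy = 30% × 2090.7 = 627.21 kcal.
Carbohydrate = 627.21 ÷ 4 kcal/g = 156.8025 g.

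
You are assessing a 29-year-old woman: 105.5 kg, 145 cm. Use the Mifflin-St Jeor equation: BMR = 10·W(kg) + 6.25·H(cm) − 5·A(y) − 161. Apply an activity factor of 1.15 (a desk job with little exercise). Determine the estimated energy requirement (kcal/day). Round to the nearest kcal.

1904 kcal/day

Mifflin-St Jeor (female): BMR = 10(105.5) + 6.25(145) − 5(29) − 161 = 1055 + 906.25 − 145 − 161 = 1655.25 kcal/day.
TEE = BMR × activity factor = 1655.25 × 1.15 = 1903.5375 kcal/day.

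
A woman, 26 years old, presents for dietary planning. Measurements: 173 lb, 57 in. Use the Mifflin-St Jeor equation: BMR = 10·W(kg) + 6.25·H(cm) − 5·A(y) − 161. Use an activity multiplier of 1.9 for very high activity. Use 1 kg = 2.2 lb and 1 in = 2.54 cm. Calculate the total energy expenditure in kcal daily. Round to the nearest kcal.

2660 kcal daily

Convert to metric: weight = 173 ÷ 2.2 = 78.6364 kg; height = 57 × 2.54 = 144.78 cm.
Mifflin-St Jeor (female): BMR = 10(78.6364) + 6.25(144.78) − 5(26) − 161 = 786.3636 + 904.875 − 130 − 161 = 1400.2386 kcal/day.
TEE = BMR × activity factor = 1400.2386 × 1.9 = 2660.4534 kcal/day.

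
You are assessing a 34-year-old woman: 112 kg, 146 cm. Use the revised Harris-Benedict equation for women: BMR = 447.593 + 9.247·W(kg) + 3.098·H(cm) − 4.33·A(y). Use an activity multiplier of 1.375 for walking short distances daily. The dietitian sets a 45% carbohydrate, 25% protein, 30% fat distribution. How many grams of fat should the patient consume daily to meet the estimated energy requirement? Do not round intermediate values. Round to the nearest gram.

Harris-Benedict: BMR = 447.593 + 9.247(112) + 3.098(146) − 4.33(34) = 1788.345 kcal/day.
TEE = 1788.345 × 1.375 = 2458.9744 kcal/day.
Fat energy = 30% × 2458.9744 = 737.6923 kcal.
Fat = 737.6923 ÷ 9 kcal/g = 81.9658 g.

82 g/day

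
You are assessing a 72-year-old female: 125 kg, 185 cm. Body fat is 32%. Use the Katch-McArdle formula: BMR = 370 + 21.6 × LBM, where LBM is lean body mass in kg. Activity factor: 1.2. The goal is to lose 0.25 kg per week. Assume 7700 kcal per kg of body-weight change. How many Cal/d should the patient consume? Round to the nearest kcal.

LBM = 125 × (1 − 0.32) = 85 kg. Katch-McArdle: BMR = 370 + 21.6 × 85 = 2206 kcal/day.
TEE = 2206 × 1.2 = 2647.2 kcal/day.
Required daily deficit = 0.25 × 7700 ÷ 7 = 275 kcal/day.
Target intake = 2647.2 − 275 = 2372.2 kcal/day.

2372 Cal/d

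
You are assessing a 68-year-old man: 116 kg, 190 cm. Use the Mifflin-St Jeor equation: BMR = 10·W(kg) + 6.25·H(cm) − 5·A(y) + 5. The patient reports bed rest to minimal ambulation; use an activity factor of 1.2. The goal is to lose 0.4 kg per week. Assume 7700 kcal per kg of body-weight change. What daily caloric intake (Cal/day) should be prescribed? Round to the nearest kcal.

1975 Cal/day

Mifflin-St Jeor (male): BMR = 10(116) + 6.25(190) − 5(68) + 5 = 1160 + 1187.5 − 340 + 5 = 2012.5 kcal/day.
TEE = 2012.5 × 1.2 = 2415 kcal/day.
Required daily deficit = 0.4 × 7700 ÷ 7 = 440 kcal/day.
Target intake = 2415 − 440 = 1975 kcal/day.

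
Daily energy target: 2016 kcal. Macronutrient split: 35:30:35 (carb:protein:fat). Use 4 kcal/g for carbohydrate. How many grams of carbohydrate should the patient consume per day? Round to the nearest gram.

Carbohydrate energy = 35% × 2016 = 705.6 kcal.
At 4 kcal/g: 705.6 ÷ 4 = 176.4 g.

176 g/day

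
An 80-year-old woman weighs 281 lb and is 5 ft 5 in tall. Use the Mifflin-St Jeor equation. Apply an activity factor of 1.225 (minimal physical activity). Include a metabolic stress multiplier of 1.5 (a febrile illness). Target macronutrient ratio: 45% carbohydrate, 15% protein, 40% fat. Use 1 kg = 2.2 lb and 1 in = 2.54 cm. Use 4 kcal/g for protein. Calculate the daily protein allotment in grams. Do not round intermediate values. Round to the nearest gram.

Convert to metric: weight = 281 ÷ 2.2 = 127.7273 kg; height = (5×12 + 5) × 2.54 = 65 × 2.54 = 165.1 cm.
Mifflin-St Jeor (female): BMR = 10(127.7273) + 6.25(165.1) − 5(80) − 161 = 1277.2727 + 1031.875 − 400 − 161 = 1748.1477 kcal/day.
TEE = 1748.1477 × 1.225 = 2141.481 kcal/day.
With stress factor 1.5: 2141.481 × 1.5 = 3212.2214 kcal/day.
Protein energy = 15% × 3212.2214 = 481.8332 kcal.
Protein = 481.8332 ÷ 4 kcal/g = 120.4583 g.

120 g/day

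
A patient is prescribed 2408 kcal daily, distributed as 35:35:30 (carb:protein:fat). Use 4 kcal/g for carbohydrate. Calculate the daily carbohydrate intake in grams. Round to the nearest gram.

211 g/day

Carbohydrate energy = 35% × 2408 = 842.8 kcal.
At 4 kcal/g: 842.8 ÷ 4 = 210.7 g.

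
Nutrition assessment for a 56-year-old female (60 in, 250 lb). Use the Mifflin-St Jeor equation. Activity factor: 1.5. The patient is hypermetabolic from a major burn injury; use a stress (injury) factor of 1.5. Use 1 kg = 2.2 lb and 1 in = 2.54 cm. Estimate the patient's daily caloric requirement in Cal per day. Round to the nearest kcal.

Convert to metric: weight = 250 ÷ 2.2 = 113.6364 kg; height = 60 × 2.54 = 152.4 cm.
Mifflin-St Jeor (female): BMR = 10(113.6364) + 6.25(152.4) − 5(56) − 161 = 1136.3636 + 952.5 − 280 − 161 = 1647.8636 kcal/day.
TEE = BMR × activity factor = 1647.8636 × 1.5 = 2471.7955 kcal/day.
Apply stress factor: 2471.7955 × 1.5 = 3707.6932 kcal/day.

3708 Cal per day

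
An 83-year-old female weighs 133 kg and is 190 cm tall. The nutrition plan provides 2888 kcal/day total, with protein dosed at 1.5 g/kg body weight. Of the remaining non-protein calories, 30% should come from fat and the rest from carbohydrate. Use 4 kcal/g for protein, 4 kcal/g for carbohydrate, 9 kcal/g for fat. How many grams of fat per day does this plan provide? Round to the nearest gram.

Protein = 1.5 × 133 = 199.5 g → 199.5 × 4 = 798 kcal.
Non-protein calories = 2888 − 798 = 2090 kcal.
Fat: 30% × 2090 = 627 kcal; carbohydrate: 1463 kcal.
Fat: 627 kcal ÷ 9 kcal/g = 69.6667 g.

70 g/day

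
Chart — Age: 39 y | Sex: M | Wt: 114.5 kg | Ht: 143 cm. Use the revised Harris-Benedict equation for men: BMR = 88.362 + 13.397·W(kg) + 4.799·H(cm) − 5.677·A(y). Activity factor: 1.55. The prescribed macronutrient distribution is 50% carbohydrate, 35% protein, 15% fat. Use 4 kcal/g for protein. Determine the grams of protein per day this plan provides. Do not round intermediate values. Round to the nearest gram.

Harris-Benedict: BMR = 88.362 + 13.397(114.5) + 4.799(143) − 5.677(39) = 2087.1725 kcal/day.
TEE = 2087.1725 × 1.55 = 3235.1174 kcal/day.
Protein energy = 35% × 3235.1174 = 1132.2911 kcal.
Protein = 1132.2911 ÷ 4 kcal/g = 283.0728 g.

283 g/day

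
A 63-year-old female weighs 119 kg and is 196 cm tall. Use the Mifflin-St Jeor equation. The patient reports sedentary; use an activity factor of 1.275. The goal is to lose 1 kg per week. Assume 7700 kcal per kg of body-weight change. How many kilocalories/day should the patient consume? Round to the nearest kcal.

Mifflin-St Jeor (female): BMR = 10(119) + 6.25(196) − 5(63) − 161 = 1190 + 1225 − 315 − 161 = 1939 kcal/day.
TEE = 1939 × 1.275 = 2472.225 kcal/day.
Required daily deficit = 1 × 7700 ÷ 7 = 1100 kcal/day.
Target intake = 2472.225 − 1100 = 1372.225 kcal/day.

1372 kilocalories/day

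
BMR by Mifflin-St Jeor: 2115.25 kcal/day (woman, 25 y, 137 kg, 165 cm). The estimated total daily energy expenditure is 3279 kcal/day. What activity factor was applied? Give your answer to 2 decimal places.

Activity factor = TEE ÷ BMR = 3279 ÷ 2115.25 = 1.55.

1.55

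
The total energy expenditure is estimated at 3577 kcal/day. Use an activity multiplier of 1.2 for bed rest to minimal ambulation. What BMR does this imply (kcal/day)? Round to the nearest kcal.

2981 kcal/day

BMR = TEE ÷ activity factor = 3577 ÷ 1.2 = 2980.8333 kcal/day.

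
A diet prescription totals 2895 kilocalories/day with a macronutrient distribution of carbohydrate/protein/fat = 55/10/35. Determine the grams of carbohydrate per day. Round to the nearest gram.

Carbohydrate energy = 55% × 2895 = 1592.25 kcal.
At 4 kcal/g: 1592.25 ÷ 4 = 398.0625 g.

398 g/day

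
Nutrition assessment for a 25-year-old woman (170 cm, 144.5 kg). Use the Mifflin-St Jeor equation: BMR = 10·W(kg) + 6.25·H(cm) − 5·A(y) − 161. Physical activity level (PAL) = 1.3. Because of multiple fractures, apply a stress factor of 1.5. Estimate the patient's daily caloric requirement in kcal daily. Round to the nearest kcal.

4332 kcal daily

Mifflin-St Jeor (female): BMR = 10(144.5) + 6.25(170) − 5(25) − 161 = 1445 + 1062.5 − 125 − 161 = 2221.5 kcal/day.
TEE = BMR × activity factor = 2221.5 × 1.3 = 2887.95 kcal/day.
Apply stress factor: 2887.95 × 1.5 = 4331.925 kcal/day.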